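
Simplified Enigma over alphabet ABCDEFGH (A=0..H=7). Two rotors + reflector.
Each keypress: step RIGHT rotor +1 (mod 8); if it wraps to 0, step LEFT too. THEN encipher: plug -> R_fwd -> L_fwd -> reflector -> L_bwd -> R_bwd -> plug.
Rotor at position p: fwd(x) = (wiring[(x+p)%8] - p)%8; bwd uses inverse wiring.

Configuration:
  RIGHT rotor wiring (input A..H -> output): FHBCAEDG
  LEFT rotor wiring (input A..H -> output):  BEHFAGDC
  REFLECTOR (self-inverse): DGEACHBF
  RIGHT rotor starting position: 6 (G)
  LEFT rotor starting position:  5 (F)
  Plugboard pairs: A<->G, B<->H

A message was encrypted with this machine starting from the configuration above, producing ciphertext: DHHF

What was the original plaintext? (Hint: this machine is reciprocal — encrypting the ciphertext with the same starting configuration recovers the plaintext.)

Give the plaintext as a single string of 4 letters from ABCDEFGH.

Char 1 ('D'): step: R->7, L=5; D->plug->D->R->C->L->F->refl->H->L'->E->R'->H->plug->B
Char 2 ('H'): step: R->0, L->6 (L advanced); H->plug->B->R->H->L->A->refl->D->L'->C->R'->D->plug->D
Char 3 ('H'): step: R->1, L=6; H->plug->B->R->A->L->F->refl->H->L'->F->R'->G->plug->A
Char 4 ('F'): step: R->2, L=6; F->plug->F->R->E->L->B->refl->G->L'->D->R'->G->plug->A

Answer: BDAA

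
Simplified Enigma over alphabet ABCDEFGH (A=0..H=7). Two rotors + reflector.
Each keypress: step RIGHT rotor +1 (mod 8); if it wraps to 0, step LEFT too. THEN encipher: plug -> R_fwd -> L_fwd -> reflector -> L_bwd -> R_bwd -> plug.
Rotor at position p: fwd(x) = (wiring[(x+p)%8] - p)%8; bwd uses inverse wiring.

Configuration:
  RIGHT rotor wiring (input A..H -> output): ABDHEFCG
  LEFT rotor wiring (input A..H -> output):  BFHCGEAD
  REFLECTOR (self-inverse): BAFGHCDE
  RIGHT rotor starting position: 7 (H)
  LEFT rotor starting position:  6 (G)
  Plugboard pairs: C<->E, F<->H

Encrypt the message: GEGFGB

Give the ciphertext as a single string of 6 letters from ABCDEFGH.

Char 1 ('G'): step: R->0, L->7 (L advanced); G->plug->G->R->C->L->G->refl->D->L'->E->R'->E->plug->C
Char 2 ('E'): step: R->1, L=7; E->plug->C->R->G->L->F->refl->C->L'->B->R'->F->plug->H
Char 3 ('G'): step: R->2, L=7; G->plug->G->R->G->L->F->refl->C->L'->B->R'->A->plug->A
Char 4 ('F'): step: R->3, L=7; F->plug->H->R->A->L->E->refl->H->L'->F->R'->F->plug->H
Char 5 ('G'): step: R->4, L=7; G->plug->G->R->H->L->B->refl->A->L'->D->R'->H->plug->F
Char 6 ('B'): step: R->5, L=7; B->plug->B->R->F->L->H->refl->E->L'->A->R'->A->plug->A

Answer: CHAHFA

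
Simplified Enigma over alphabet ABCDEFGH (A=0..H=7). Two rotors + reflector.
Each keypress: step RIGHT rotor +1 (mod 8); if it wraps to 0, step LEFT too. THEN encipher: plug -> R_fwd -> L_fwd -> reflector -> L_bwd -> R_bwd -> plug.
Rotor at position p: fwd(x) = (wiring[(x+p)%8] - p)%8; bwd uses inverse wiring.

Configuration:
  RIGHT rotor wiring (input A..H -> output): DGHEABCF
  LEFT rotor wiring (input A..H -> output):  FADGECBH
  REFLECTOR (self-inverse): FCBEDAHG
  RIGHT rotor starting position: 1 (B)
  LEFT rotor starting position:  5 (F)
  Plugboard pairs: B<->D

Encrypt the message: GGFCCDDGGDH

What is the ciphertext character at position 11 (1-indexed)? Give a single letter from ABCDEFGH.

Char 1 ('G'): step: R->2, L=5; G->plug->G->R->B->L->E->refl->D->L'->E->R'->H->plug->H
Char 2 ('G'): step: R->3, L=5; G->plug->G->R->D->L->A->refl->F->L'->A->R'->F->plug->F
Char 3 ('F'): step: R->4, L=5; F->plug->F->R->C->L->C->refl->B->L'->G->R'->C->plug->C
Char 4 ('C'): step: R->5, L=5; C->plug->C->R->A->L->F->refl->A->L'->D->R'->H->plug->H
Char 5 ('C'): step: R->6, L=5; C->plug->C->R->F->L->G->refl->H->L'->H->R'->B->plug->D
Char 6 ('D'): step: R->7, L=5; D->plug->B->R->E->L->D->refl->E->L'->B->R'->F->plug->F
Char 7 ('D'): step: R->0, L->6 (L advanced); D->plug->B->R->G->L->G->refl->H->L'->C->R'->G->plug->G
Char 8 ('G'): step: R->1, L=6; G->plug->G->R->E->L->F->refl->A->L'->F->R'->A->plug->A
Char 9 ('G'): step: R->2, L=6; G->plug->G->R->B->L->B->refl->C->L'->D->R'->F->plug->F
Char 10 ('D'): step: R->3, L=6; D->plug->B->R->F->L->A->refl->F->L'->E->R'->H->plug->H
Char 11 ('H'): step: R->4, L=6; H->plug->H->R->A->L->D->refl->E->L'->H->R'->E->plug->E

E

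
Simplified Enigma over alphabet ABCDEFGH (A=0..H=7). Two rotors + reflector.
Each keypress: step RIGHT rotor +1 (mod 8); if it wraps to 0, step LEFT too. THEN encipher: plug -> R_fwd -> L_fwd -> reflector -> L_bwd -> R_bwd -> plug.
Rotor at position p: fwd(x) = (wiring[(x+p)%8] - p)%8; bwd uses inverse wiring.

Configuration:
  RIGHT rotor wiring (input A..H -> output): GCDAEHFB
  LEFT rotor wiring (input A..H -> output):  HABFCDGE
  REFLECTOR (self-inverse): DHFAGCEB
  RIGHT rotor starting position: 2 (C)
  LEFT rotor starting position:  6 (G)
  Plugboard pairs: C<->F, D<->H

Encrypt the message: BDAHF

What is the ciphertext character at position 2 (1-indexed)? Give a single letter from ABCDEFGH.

Char 1 ('B'): step: R->3, L=6; B->plug->B->R->B->L->G->refl->E->L'->G->R'->E->plug->E
Char 2 ('D'): step: R->4, L=6; D->plug->H->R->E->L->D->refl->A->L'->A->R'->A->plug->A

A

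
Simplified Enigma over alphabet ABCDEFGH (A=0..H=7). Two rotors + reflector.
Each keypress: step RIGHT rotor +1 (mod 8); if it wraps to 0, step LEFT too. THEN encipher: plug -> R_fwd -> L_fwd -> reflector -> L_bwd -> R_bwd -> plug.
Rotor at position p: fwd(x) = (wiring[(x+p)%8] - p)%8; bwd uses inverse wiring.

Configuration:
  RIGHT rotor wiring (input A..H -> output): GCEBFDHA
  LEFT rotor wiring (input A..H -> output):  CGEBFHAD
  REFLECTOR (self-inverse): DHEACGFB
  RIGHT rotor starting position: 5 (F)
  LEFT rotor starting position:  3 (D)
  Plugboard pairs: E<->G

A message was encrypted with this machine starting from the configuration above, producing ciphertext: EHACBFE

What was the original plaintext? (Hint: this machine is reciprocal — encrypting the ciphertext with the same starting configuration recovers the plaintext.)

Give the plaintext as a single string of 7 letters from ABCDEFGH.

Char 1 ('E'): step: R->6, L=3; E->plug->G->R->H->L->B->refl->H->L'->F->R'->H->plug->H
Char 2 ('H'): step: R->7, L=3; H->plug->H->R->A->L->G->refl->F->L'->D->R'->C->plug->C
Char 3 ('A'): step: R->0, L->4 (L advanced); A->plug->A->R->G->L->A->refl->D->L'->B->R'->D->plug->D
Char 4 ('C'): step: R->1, L=4; C->plug->C->R->A->L->B->refl->H->L'->D->R'->B->plug->B
Char 5 ('B'): step: R->2, L=4; B->plug->B->R->H->L->F->refl->G->L'->E->R'->G->plug->E
Char 6 ('F'): step: R->3, L=4; F->plug->F->R->D->L->H->refl->B->L'->A->R'->C->plug->C
Char 7 ('E'): step: R->4, L=4; E->plug->G->R->A->L->B->refl->H->L'->D->R'->C->plug->C

Answer: HCDBECC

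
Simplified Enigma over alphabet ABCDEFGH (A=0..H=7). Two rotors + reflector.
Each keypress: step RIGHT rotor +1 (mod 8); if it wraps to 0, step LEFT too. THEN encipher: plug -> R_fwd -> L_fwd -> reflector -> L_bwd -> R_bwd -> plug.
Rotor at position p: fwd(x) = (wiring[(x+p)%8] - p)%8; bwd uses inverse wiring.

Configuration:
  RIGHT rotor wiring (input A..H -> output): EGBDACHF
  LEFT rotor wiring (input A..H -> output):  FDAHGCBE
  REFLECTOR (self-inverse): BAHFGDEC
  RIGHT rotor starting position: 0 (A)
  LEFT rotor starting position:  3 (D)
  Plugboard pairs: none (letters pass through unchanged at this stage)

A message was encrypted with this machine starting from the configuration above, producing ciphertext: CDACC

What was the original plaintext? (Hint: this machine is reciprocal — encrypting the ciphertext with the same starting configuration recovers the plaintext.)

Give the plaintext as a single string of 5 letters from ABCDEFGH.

Answer: AFGEH

Derivation:
Char 1 ('C'): step: R->1, L=3; C->plug->C->R->C->L->H->refl->C->L'->F->R'->A->plug->A
Char 2 ('D'): step: R->2, L=3; D->plug->D->R->A->L->E->refl->G->L'->D->R'->F->plug->F
Char 3 ('A'): step: R->3, L=3; A->plug->A->R->A->L->E->refl->G->L'->D->R'->G->plug->G
Char 4 ('C'): step: R->4, L=3; C->plug->C->R->D->L->G->refl->E->L'->A->R'->E->plug->E
Char 5 ('C'): step: R->5, L=3; C->plug->C->R->A->L->E->refl->G->L'->D->R'->H->plug->H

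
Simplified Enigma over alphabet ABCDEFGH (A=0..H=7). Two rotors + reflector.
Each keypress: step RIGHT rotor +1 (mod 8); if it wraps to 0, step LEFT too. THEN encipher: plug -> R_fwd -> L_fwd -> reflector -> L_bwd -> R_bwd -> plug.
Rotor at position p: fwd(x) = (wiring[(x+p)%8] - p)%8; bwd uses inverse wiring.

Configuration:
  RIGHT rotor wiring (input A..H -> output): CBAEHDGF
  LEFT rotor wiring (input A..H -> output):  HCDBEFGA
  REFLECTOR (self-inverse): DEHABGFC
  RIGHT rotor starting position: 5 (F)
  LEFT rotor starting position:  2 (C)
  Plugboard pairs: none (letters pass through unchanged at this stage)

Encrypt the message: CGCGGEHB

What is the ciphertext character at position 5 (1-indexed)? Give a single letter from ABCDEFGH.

Char 1 ('C'): step: R->6, L=2; C->plug->C->R->E->L->E->refl->B->L'->A->R'->A->plug->A
Char 2 ('G'): step: R->7, L=2; G->plug->G->R->E->L->E->refl->B->L'->A->R'->F->plug->F
Char 3 ('C'): step: R->0, L->3 (L advanced); C->plug->C->R->A->L->G->refl->F->L'->E->R'->D->plug->D
Char 4 ('G'): step: R->1, L=3; G->plug->G->R->E->L->F->refl->G->L'->A->R'->A->plug->A
Char 5 ('G'): step: R->2, L=3; G->plug->G->R->A->L->G->refl->F->L'->E->R'->E->plug->E

E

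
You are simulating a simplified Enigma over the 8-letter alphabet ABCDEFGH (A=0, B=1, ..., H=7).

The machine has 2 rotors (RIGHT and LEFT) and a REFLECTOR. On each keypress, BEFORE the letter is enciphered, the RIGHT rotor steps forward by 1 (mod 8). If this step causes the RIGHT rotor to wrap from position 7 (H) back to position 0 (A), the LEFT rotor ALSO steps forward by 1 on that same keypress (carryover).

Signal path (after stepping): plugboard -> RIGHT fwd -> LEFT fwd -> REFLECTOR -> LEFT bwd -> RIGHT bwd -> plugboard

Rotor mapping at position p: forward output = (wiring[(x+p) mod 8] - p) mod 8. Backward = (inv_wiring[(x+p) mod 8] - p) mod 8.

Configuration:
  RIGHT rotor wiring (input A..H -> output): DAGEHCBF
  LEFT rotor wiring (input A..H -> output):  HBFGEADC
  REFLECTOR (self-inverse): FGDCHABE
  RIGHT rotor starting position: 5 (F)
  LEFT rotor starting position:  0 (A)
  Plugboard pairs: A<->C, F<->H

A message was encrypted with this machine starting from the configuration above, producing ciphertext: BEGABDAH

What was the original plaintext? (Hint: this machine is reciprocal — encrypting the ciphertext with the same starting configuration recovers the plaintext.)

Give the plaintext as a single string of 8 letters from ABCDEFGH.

Answer: HFDBDACB

Derivation:
Char 1 ('B'): step: R->6, L=0; B->plug->B->R->H->L->C->refl->D->L'->G->R'->F->plug->H
Char 2 ('E'): step: R->7, L=0; E->plug->E->R->F->L->A->refl->F->L'->C->R'->H->plug->F
Char 3 ('G'): step: R->0, L->1 (L advanced); G->plug->G->R->B->L->E->refl->H->L'->E->R'->D->plug->D
Char 4 ('A'): step: R->1, L=1; A->plug->C->R->D->L->D->refl->C->L'->F->R'->B->plug->B
Char 5 ('B'): step: R->2, L=1; B->plug->B->R->C->L->F->refl->A->L'->A->R'->D->plug->D
Char 6 ('D'): step: R->3, L=1; D->plug->D->R->G->L->B->refl->G->L'->H->R'->C->plug->A
Char 7 ('A'): step: R->4, L=1; A->plug->C->R->F->L->C->refl->D->L'->D->R'->A->plug->C
Char 8 ('H'): step: R->5, L=1; H->plug->F->R->B->L->E->refl->H->L'->E->R'->B->plug->B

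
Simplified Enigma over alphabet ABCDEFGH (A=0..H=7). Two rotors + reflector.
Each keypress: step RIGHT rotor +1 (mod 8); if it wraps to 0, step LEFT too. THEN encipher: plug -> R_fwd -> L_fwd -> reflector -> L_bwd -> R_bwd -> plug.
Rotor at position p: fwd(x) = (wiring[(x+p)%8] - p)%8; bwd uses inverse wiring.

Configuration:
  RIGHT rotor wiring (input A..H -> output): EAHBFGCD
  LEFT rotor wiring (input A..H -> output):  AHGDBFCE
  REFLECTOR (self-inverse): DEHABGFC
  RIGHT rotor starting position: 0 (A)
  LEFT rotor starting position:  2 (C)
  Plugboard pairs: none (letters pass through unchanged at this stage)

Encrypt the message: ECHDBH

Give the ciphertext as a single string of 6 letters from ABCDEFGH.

Answer: GDCCFE

Derivation:
Char 1 ('E'): step: R->1, L=2; E->plug->E->R->F->L->C->refl->H->L'->C->R'->G->plug->G
Char 2 ('C'): step: R->2, L=2; C->plug->C->R->D->L->D->refl->A->L'->E->R'->D->plug->D
Char 3 ('H'): step: R->3, L=2; H->plug->H->R->E->L->A->refl->D->L'->D->R'->C->plug->C
Char 4 ('D'): step: R->4, L=2; D->plug->D->R->H->L->F->refl->G->L'->G->R'->C->plug->C
Char 5 ('B'): step: R->5, L=2; B->plug->B->R->F->L->C->refl->H->L'->C->R'->F->plug->F
Char 6 ('H'): step: R->6, L=2; H->plug->H->R->A->L->E->refl->B->L'->B->R'->E->plug->E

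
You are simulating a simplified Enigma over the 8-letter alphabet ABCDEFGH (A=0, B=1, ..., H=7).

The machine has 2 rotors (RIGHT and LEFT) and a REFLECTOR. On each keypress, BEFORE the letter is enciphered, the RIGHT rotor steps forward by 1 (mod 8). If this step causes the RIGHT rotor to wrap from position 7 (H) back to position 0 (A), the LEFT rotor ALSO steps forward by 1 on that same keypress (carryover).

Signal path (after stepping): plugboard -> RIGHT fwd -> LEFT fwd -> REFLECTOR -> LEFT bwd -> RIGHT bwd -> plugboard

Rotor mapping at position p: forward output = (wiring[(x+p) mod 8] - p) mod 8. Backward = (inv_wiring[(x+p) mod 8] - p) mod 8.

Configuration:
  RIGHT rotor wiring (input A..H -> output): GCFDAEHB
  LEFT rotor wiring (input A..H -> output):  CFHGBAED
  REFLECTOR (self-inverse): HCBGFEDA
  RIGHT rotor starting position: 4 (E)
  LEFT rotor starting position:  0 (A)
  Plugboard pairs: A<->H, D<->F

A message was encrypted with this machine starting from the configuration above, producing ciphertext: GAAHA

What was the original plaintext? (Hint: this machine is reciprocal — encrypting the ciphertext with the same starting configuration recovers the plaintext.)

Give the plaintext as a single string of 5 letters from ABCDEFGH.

Answer: FHEGH

Derivation:
Char 1 ('G'): step: R->5, L=0; G->plug->G->R->G->L->E->refl->F->L'->B->R'->D->plug->F
Char 2 ('A'): step: R->6, L=0; A->plug->H->R->G->L->E->refl->F->L'->B->R'->A->plug->H
Char 3 ('A'): step: R->7, L=0; A->plug->H->R->A->L->C->refl->B->L'->E->R'->E->plug->E
Char 4 ('H'): step: R->0, L->1 (L advanced); H->plug->A->R->G->L->C->refl->B->L'->H->R'->G->plug->G
Char 5 ('A'): step: R->1, L=1; A->plug->H->R->F->L->D->refl->G->L'->B->R'->A->plug->H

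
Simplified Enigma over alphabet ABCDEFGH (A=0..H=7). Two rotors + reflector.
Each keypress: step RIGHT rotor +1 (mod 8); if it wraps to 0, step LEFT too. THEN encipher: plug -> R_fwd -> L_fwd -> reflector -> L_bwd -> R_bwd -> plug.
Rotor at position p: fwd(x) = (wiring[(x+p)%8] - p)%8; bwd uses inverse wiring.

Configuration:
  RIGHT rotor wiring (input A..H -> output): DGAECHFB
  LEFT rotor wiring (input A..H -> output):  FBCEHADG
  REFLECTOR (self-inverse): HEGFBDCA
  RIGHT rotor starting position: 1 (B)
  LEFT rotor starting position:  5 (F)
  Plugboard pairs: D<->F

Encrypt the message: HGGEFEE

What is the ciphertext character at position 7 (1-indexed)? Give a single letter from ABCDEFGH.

Char 1 ('H'): step: R->2, L=5; H->plug->H->R->E->L->E->refl->B->L'->C->R'->B->plug->B
Char 2 ('G'): step: R->3, L=5; G->plug->G->R->D->L->A->refl->H->L'->G->R'->E->plug->E
Char 3 ('G'): step: R->4, L=5; G->plug->G->R->E->L->E->refl->B->L'->C->R'->F->plug->D
Char 4 ('E'): step: R->5, L=5; E->plug->E->R->B->L->G->refl->C->L'->H->R'->G->plug->G
Char 5 ('F'): step: R->6, L=5; F->plug->D->R->A->L->D->refl->F->L'->F->R'->C->plug->C
Char 6 ('E'): step: R->7, L=5; E->plug->E->R->F->L->F->refl->D->L'->A->R'->G->plug->G
Char 7 ('E'): step: R->0, L->6 (L advanced); E->plug->E->R->C->L->H->refl->A->L'->B->R'->H->plug->H

H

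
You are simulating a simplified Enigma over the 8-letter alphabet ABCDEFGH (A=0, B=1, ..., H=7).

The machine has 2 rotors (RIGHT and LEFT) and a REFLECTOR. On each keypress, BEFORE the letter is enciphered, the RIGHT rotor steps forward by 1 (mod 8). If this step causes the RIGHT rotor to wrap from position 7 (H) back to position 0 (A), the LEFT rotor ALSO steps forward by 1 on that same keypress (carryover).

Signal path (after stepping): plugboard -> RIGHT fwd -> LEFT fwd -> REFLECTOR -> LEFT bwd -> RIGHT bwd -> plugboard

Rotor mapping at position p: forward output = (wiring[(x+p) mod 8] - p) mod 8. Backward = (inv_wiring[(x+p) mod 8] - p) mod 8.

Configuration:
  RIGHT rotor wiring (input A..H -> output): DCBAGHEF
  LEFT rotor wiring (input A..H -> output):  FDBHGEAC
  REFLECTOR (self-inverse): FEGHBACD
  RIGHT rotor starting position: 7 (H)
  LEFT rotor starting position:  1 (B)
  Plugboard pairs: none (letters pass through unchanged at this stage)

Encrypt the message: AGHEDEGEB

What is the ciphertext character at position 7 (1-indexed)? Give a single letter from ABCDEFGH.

Char 1 ('A'): step: R->0, L->2 (L advanced); A->plug->A->R->D->L->C->refl->G->L'->E->R'->G->plug->G
Char 2 ('G'): step: R->1, L=2; G->plug->G->R->E->L->G->refl->C->L'->D->R'->F->plug->F
Char 3 ('H'): step: R->2, L=2; H->plug->H->R->A->L->H->refl->D->L'->G->R'->B->plug->B
Char 4 ('E'): step: R->3, L=2; E->plug->E->R->C->L->E->refl->B->L'->H->R'->G->plug->G
Char 5 ('D'): step: R->4, L=2; D->plug->D->R->B->L->F->refl->A->L'->F->R'->G->plug->G
Char 6 ('E'): step: R->5, L=2; E->plug->E->R->F->L->A->refl->F->L'->B->R'->H->plug->H
Char 7 ('G'): step: R->6, L=2; G->plug->G->R->A->L->H->refl->D->L'->G->R'->A->plug->A

A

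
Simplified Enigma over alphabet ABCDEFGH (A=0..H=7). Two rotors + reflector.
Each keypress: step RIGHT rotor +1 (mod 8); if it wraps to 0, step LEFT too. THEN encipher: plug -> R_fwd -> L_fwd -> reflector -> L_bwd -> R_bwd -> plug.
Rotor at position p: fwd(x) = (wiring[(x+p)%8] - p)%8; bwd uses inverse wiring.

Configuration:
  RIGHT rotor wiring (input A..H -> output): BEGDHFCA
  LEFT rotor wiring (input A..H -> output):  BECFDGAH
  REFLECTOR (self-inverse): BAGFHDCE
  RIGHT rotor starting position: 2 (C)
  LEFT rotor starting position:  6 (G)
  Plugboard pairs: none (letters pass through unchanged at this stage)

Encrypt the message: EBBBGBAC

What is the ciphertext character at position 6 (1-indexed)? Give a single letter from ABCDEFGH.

Char 1 ('E'): step: R->3, L=6; E->plug->E->R->F->L->H->refl->E->L'->E->R'->B->plug->B
Char 2 ('B'): step: R->4, L=6; B->plug->B->R->B->L->B->refl->A->L'->H->R'->H->plug->H
Char 3 ('B'): step: R->5, L=6; B->plug->B->R->F->L->H->refl->E->L'->E->R'->D->plug->D
Char 4 ('B'): step: R->6, L=6; B->plug->B->R->C->L->D->refl->F->L'->G->R'->D->plug->D
Char 5 ('G'): step: R->7, L=6; G->plug->G->R->G->L->F->refl->D->L'->C->R'->B->plug->B
Char 6 ('B'): step: R->0, L->7 (L advanced); B->plug->B->R->E->L->G->refl->C->L'->B->R'->A->plug->A

A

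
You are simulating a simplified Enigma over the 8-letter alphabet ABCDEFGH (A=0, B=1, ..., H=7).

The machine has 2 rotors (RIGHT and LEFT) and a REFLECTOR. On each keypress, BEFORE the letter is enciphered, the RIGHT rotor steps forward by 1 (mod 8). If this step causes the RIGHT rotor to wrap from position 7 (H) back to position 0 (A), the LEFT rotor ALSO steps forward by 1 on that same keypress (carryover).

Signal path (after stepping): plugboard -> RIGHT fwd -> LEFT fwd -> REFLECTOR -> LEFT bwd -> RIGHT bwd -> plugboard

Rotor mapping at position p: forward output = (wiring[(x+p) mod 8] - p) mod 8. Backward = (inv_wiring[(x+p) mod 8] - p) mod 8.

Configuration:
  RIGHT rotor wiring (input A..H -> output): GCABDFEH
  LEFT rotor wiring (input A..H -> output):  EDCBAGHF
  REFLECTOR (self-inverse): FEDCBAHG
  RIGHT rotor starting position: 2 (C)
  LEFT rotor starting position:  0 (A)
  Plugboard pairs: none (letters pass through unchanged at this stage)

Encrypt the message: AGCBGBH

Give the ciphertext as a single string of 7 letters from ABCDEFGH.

Char 1 ('A'): step: R->3, L=0; A->plug->A->R->G->L->H->refl->G->L'->F->R'->H->plug->H
Char 2 ('G'): step: R->4, L=0; G->plug->G->R->E->L->A->refl->F->L'->H->R'->A->plug->A
Char 3 ('C'): step: R->5, L=0; C->plug->C->R->C->L->C->refl->D->L'->B->R'->D->plug->D
Char 4 ('B'): step: R->6, L=0; B->plug->B->R->B->L->D->refl->C->L'->C->R'->E->plug->E
Char 5 ('G'): step: R->7, L=0; G->plug->G->R->G->L->H->refl->G->L'->F->R'->H->plug->H
Char 6 ('B'): step: R->0, L->1 (L advanced); B->plug->B->R->C->L->A->refl->F->L'->E->R'->G->plug->G
Char 7 ('H'): step: R->1, L=1; H->plug->H->R->F->L->G->refl->H->L'->D->R'->F->plug->F

Answer: HADEHGF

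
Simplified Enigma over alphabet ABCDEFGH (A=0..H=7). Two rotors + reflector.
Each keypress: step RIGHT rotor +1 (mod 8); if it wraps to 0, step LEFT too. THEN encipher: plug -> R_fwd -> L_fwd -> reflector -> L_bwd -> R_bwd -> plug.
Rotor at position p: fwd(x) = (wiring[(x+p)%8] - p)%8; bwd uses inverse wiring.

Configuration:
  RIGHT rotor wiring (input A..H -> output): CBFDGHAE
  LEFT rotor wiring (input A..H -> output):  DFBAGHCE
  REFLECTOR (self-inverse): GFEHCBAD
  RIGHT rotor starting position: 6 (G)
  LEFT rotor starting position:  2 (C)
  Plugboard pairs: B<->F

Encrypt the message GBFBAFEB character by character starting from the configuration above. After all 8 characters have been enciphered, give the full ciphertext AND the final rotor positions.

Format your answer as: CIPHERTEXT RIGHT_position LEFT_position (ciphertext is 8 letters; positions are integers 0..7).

Char 1 ('G'): step: R->7, L=2; G->plug->G->R->A->L->H->refl->D->L'->H->R'->F->plug->B
Char 2 ('B'): step: R->0, L->3 (L advanced); B->plug->F->R->H->L->G->refl->A->L'->F->R'->C->plug->C
Char 3 ('F'): step: R->1, L=3; F->plug->B->R->E->L->B->refl->F->L'->A->R'->A->plug->A
Char 4 ('B'): step: R->2, L=3; B->plug->F->R->C->L->E->refl->C->L'->G->R'->E->plug->E
Char 5 ('A'): step: R->3, L=3; A->plug->A->R->A->L->F->refl->B->L'->E->R'->C->plug->C
Char 6 ('F'): step: R->4, L=3; F->plug->B->R->D->L->H->refl->D->L'->B->R'->G->plug->G
Char 7 ('E'): step: R->5, L=3; E->plug->E->R->E->L->B->refl->F->L'->A->R'->F->plug->B
Char 8 ('B'): step: R->6, L=3; B->plug->F->R->F->L->A->refl->G->L'->H->R'->E->plug->E
Final: ciphertext=BCAECGBE, RIGHT=6, LEFT=3

Answer: BCAECGBE 6 3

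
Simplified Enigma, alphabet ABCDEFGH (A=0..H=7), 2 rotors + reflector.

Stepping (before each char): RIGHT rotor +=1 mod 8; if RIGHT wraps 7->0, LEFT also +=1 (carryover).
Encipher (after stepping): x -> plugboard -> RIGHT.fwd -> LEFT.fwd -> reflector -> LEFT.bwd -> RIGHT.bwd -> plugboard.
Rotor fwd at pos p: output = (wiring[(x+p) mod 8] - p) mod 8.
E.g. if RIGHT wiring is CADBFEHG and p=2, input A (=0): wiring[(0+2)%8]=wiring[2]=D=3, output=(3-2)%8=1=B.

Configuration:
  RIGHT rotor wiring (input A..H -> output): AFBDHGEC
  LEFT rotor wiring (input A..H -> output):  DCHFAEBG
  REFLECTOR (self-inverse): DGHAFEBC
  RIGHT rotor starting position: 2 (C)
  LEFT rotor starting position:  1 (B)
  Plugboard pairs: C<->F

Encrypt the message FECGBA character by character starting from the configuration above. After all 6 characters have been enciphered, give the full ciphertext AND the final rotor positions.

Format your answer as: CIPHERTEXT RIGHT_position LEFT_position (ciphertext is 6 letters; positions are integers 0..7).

Char 1 ('F'): step: R->3, L=1; F->plug->C->R->D->L->H->refl->C->L'->H->R'->E->plug->E
Char 2 ('E'): step: R->4, L=1; E->plug->E->R->E->L->D->refl->A->L'->F->R'->G->plug->G
Char 3 ('C'): step: R->5, L=1; C->plug->F->R->E->L->D->refl->A->L'->F->R'->C->plug->F
Char 4 ('G'): step: R->6, L=1; G->plug->G->R->B->L->G->refl->B->L'->A->R'->H->plug->H
Char 5 ('B'): step: R->7, L=1; B->plug->B->R->B->L->G->refl->B->L'->A->R'->F->plug->C
Char 6 ('A'): step: R->0, L->2 (L advanced); A->plug->A->R->A->L->F->refl->E->L'->F->R'->B->plug->B
Final: ciphertext=EGFHCB, RIGHT=0, LEFT=2

Answer: EGFHCB 0 2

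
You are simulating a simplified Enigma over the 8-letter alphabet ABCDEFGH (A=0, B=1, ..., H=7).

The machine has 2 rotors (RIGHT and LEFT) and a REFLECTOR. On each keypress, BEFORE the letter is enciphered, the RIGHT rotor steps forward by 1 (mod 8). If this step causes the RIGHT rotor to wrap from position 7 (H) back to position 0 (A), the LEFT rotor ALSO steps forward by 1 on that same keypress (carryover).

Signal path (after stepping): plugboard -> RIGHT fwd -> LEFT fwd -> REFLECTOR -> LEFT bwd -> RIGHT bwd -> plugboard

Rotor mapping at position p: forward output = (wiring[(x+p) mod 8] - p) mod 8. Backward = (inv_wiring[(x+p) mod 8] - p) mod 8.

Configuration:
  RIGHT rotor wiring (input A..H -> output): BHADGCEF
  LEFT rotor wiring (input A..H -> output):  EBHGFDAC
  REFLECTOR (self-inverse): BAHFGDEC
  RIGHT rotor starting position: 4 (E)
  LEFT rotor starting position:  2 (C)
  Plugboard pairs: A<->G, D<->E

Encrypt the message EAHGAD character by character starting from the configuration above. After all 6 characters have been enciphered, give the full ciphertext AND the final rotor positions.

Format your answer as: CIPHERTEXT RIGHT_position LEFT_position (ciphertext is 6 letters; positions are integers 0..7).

Char 1 ('E'): step: R->5, L=2; E->plug->D->R->E->L->G->refl->E->L'->B->R'->H->plug->H
Char 2 ('A'): step: R->6, L=2; A->plug->G->R->A->L->F->refl->D->L'->C->R'->E->plug->D
Char 3 ('H'): step: R->7, L=2; H->plug->H->R->F->L->A->refl->B->L'->D->R'->G->plug->A
Char 4 ('G'): step: R->0, L->3 (L advanced); G->plug->A->R->B->L->C->refl->H->L'->E->R'->G->plug->A
Char 5 ('A'): step: R->1, L=3; A->plug->G->R->E->L->H->refl->C->L'->B->R'->E->plug->D
Char 6 ('D'): step: R->2, L=3; D->plug->E->R->C->L->A->refl->B->L'->F->R'->H->plug->H
Final: ciphertext=HDAADH, RIGHT=2, LEFT=3

Answer: HDAADH 2 3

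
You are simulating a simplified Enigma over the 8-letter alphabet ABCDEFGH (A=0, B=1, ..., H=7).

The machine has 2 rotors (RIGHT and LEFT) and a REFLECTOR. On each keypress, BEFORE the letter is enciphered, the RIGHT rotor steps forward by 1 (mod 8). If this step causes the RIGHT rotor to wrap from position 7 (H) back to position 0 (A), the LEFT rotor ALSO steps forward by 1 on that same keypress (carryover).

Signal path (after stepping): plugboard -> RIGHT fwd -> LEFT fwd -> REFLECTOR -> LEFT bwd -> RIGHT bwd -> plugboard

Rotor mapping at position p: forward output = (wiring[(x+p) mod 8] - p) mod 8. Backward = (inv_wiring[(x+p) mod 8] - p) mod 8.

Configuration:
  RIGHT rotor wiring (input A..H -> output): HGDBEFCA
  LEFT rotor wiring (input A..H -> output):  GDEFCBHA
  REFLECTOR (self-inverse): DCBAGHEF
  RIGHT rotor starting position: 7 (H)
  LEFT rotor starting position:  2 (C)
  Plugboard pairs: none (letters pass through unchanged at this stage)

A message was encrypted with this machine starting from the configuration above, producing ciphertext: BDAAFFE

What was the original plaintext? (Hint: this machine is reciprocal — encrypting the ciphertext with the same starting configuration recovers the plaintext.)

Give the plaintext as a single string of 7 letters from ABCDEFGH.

Char 1 ('B'): step: R->0, L->3 (L advanced); B->plug->B->R->G->L->A->refl->D->L'->F->R'->F->plug->F
Char 2 ('D'): step: R->1, L=3; D->plug->D->R->D->L->E->refl->G->L'->C->R'->B->plug->B
Char 3 ('A'): step: R->2, L=3; A->plug->A->R->B->L->H->refl->F->L'->E->R'->H->plug->H
Char 4 ('A'): step: R->3, L=3; A->plug->A->R->G->L->A->refl->D->L'->F->R'->E->plug->E
Char 5 ('F'): step: R->4, L=3; F->plug->F->R->C->L->G->refl->E->L'->D->R'->E->plug->E
Char 6 ('F'): step: R->5, L=3; F->plug->F->R->G->L->A->refl->D->L'->F->R'->B->plug->B
Char 7 ('E'): step: R->6, L=3; E->plug->E->R->F->L->D->refl->A->L'->G->R'->G->plug->G

Answer: FBHEEBG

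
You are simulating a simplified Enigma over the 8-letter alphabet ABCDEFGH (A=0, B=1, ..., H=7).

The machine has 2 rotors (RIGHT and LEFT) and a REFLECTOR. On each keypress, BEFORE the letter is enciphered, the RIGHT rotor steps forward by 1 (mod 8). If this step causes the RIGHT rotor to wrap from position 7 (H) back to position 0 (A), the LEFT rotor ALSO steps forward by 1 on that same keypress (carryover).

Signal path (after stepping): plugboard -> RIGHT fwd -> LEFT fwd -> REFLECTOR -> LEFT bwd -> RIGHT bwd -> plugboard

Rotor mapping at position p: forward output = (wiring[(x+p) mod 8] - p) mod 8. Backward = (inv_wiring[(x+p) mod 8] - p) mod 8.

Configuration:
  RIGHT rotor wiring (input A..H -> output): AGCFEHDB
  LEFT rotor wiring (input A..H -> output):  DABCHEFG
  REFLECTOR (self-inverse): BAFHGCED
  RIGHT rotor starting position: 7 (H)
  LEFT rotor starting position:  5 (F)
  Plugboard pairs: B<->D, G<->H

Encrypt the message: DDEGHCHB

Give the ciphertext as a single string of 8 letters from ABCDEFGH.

Char 1 ('D'): step: R->0, L->6 (L advanced); D->plug->B->R->G->L->B->refl->A->L'->B->R'->H->plug->G
Char 2 ('D'): step: R->1, L=6; D->plug->B->R->B->L->A->refl->B->L'->G->R'->E->plug->E
Char 3 ('E'): step: R->2, L=6; E->plug->E->R->B->L->A->refl->B->L'->G->R'->G->plug->H
Char 4 ('G'): step: R->3, L=6; G->plug->H->R->H->L->G->refl->E->L'->F->R'->F->plug->F
Char 5 ('H'): step: R->4, L=6; H->plug->G->R->G->L->B->refl->A->L'->B->R'->H->plug->G
Char 6 ('C'): step: R->5, L=6; C->plug->C->R->E->L->D->refl->H->L'->A->R'->G->plug->H
Char 7 ('H'): step: R->6, L=6; H->plug->G->R->G->L->B->refl->A->L'->B->R'->H->plug->G
Char 8 ('B'): step: R->7, L=6; B->plug->D->R->D->L->C->refl->F->L'->C->R'->A->plug->A

Answer: GEHFGHGA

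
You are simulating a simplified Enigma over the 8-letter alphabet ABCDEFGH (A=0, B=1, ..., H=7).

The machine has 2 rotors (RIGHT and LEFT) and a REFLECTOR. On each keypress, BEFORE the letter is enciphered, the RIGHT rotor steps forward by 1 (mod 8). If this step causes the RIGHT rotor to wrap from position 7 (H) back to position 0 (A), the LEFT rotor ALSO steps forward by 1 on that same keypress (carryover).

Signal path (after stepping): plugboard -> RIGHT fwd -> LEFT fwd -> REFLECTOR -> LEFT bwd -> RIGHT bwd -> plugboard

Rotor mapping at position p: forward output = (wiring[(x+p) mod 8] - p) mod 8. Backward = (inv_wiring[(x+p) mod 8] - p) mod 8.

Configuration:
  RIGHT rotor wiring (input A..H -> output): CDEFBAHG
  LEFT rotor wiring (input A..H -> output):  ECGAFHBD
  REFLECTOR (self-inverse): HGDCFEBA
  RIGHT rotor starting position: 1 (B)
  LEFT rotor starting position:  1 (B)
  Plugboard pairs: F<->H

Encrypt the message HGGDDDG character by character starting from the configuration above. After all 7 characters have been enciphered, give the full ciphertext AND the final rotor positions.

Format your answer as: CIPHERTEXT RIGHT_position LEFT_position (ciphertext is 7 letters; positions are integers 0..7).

Char 1 ('H'): step: R->2, L=1; H->plug->F->R->E->L->G->refl->B->L'->A->R'->G->plug->G
Char 2 ('G'): step: R->3, L=1; G->plug->G->R->A->L->B->refl->G->L'->E->R'->D->plug->D
Char 3 ('G'): step: R->4, L=1; G->plug->G->R->A->L->B->refl->G->L'->E->R'->B->plug->B
Char 4 ('D'): step: R->5, L=1; D->plug->D->R->F->L->A->refl->H->L'->C->R'->B->plug->B
Char 5 ('D'): step: R->6, L=1; D->plug->D->R->F->L->A->refl->H->L'->C->R'->H->plug->F
Char 6 ('D'): step: R->7, L=1; D->plug->D->R->F->L->A->refl->H->L'->C->R'->F->plug->H
Char 7 ('G'): step: R->0, L->2 (L advanced); G->plug->G->R->H->L->A->refl->H->L'->E->R'->C->plug->C
Final: ciphertext=GDBBFHC, RIGHT=0, LEFT=2

Answer: GDBBFHC 0 2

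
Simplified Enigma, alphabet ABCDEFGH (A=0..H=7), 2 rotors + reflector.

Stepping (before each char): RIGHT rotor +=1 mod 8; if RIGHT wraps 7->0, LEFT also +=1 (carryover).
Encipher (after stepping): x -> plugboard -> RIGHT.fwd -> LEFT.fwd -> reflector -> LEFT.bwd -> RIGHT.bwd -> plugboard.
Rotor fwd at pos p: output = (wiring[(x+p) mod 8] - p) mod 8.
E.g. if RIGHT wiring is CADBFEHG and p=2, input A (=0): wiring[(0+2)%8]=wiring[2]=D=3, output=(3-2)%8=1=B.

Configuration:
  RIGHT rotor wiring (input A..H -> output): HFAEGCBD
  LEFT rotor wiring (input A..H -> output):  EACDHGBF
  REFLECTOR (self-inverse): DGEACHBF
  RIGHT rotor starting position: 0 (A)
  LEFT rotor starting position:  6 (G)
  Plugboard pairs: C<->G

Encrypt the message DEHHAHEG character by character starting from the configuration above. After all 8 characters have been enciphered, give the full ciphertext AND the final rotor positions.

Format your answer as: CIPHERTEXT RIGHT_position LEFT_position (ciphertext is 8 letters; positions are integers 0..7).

Char 1 ('D'): step: R->1, L=6; D->plug->D->R->F->L->F->refl->H->L'->B->R'->E->plug->E
Char 2 ('E'): step: R->2, L=6; E->plug->E->R->H->L->A->refl->D->L'->A->R'->D->plug->D
Char 3 ('H'): step: R->3, L=6; H->plug->H->R->F->L->F->refl->H->L'->B->R'->A->plug->A
Char 4 ('H'): step: R->4, L=6; H->plug->H->R->A->L->D->refl->A->L'->H->R'->D->plug->D
Char 5 ('A'): step: R->5, L=6; A->plug->A->R->F->L->F->refl->H->L'->B->R'->H->plug->H
Char 6 ('H'): step: R->6, L=6; H->plug->H->R->E->L->E->refl->C->L'->D->R'->A->plug->A
Char 7 ('E'): step: R->7, L=6; E->plug->E->R->F->L->F->refl->H->L'->B->R'->D->plug->D
Char 8 ('G'): step: R->0, L->7 (L advanced); G->plug->C->R->A->L->G->refl->B->L'->C->R'->F->plug->F
Final: ciphertext=EDADHADF, RIGHT=0, LEFT=7

Answer: EDADHADF 0 7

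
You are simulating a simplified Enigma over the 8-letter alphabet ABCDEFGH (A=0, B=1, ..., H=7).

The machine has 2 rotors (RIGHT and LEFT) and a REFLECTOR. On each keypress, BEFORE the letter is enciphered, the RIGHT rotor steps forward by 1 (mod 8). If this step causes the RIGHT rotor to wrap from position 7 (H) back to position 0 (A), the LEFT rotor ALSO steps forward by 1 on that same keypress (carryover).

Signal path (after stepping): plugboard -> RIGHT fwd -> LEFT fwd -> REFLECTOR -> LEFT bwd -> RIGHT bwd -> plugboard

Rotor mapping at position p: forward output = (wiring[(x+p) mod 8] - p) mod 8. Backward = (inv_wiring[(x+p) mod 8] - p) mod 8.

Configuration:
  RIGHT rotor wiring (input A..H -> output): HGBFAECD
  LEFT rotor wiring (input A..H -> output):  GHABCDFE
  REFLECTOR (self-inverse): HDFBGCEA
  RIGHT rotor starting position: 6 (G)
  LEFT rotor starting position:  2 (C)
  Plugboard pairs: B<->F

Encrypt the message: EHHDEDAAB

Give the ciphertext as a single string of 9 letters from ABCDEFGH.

Char 1 ('E'): step: R->7, L=2; E->plug->E->R->G->L->E->refl->G->L'->A->R'->B->plug->F
Char 2 ('H'): step: R->0, L->3 (L advanced); H->plug->H->R->D->L->C->refl->F->L'->H->R'->A->plug->A
Char 3 ('H'): step: R->1, L=3; H->plug->H->R->G->L->E->refl->G->L'->A->R'->B->plug->F
Char 4 ('D'): step: R->2, L=3; D->plug->D->R->C->L->A->refl->H->L'->B->R'->F->plug->B
Char 5 ('E'): step: R->3, L=3; E->plug->E->R->A->L->G->refl->E->L'->G->R'->H->plug->H
Char 6 ('D'): step: R->4, L=3; D->plug->D->R->H->L->F->refl->C->L'->D->R'->E->plug->E
Char 7 ('A'): step: R->5, L=3; A->plug->A->R->H->L->F->refl->C->L'->D->R'->H->plug->H
Char 8 ('A'): step: R->6, L=3; A->plug->A->R->E->L->B->refl->D->L'->F->R'->B->plug->F
Char 9 ('B'): step: R->7, L=3; B->plug->F->R->B->L->H->refl->A->L'->C->R'->D->plug->D

Answer: FAFBHEHFD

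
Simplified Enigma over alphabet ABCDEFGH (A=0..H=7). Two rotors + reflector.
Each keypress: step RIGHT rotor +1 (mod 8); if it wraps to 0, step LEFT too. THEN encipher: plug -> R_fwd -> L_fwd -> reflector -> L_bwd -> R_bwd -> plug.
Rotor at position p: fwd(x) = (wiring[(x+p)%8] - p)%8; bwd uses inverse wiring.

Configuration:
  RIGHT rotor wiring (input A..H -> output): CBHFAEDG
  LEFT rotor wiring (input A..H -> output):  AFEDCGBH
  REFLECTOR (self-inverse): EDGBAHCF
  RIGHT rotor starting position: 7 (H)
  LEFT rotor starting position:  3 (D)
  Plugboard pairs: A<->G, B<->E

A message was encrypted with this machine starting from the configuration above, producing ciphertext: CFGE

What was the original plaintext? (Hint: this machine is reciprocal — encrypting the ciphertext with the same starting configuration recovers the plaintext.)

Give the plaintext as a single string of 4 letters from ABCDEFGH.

Char 1 ('C'): step: R->0, L->4 (L advanced); C->plug->C->R->H->L->H->refl->F->L'->C->R'->A->plug->G
Char 2 ('F'): step: R->1, L=4; F->plug->F->R->C->L->F->refl->H->L'->H->R'->D->plug->D
Char 3 ('G'): step: R->2, L=4; G->plug->A->R->F->L->B->refl->D->L'->D->R'->B->plug->E
Char 4 ('E'): step: R->3, L=4; E->plug->B->R->F->L->B->refl->D->L'->D->R'->E->plug->B

Answer: GDEB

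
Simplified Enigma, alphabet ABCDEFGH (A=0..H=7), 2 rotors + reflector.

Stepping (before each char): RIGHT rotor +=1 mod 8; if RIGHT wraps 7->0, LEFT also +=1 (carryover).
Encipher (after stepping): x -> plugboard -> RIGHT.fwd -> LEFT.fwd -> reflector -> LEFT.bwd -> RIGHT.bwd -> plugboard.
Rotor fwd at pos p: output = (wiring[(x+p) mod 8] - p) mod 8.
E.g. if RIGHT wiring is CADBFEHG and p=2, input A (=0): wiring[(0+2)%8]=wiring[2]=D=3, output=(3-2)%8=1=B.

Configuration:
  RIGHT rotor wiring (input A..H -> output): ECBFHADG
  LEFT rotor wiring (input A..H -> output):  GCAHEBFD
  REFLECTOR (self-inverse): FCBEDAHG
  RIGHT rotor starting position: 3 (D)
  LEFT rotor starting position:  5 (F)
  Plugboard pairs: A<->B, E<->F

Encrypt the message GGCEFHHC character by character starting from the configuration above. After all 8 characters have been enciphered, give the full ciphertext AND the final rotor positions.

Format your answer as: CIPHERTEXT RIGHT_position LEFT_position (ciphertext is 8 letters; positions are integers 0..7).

Answer: FFFAGFDA 3 6

Derivation:
Char 1 ('G'): step: R->4, L=5; G->plug->G->R->F->L->D->refl->E->L'->A->R'->E->plug->F
Char 2 ('G'): step: R->5, L=5; G->plug->G->R->A->L->E->refl->D->L'->F->R'->E->plug->F
Char 3 ('C'): step: R->6, L=5; C->plug->C->R->G->L->C->refl->B->L'->D->R'->E->plug->F
Char 4 ('E'): step: R->7, L=5; E->plug->F->R->A->L->E->refl->D->L'->F->R'->B->plug->A
Char 5 ('F'): step: R->0, L->6 (L advanced); F->plug->E->R->H->L->D->refl->E->L'->D->R'->G->plug->G
Char 6 ('H'): step: R->1, L=6; H->plug->H->R->D->L->E->refl->D->L'->H->R'->E->plug->F
Char 7 ('H'): step: R->2, L=6; H->plug->H->R->A->L->H->refl->G->L'->G->R'->D->plug->D
Char 8 ('C'): step: R->3, L=6; C->plug->C->R->F->L->B->refl->C->L'->E->R'->B->plug->A
Final: ciphertext=FFFAGFDA, RIGHT=3, LEFT=6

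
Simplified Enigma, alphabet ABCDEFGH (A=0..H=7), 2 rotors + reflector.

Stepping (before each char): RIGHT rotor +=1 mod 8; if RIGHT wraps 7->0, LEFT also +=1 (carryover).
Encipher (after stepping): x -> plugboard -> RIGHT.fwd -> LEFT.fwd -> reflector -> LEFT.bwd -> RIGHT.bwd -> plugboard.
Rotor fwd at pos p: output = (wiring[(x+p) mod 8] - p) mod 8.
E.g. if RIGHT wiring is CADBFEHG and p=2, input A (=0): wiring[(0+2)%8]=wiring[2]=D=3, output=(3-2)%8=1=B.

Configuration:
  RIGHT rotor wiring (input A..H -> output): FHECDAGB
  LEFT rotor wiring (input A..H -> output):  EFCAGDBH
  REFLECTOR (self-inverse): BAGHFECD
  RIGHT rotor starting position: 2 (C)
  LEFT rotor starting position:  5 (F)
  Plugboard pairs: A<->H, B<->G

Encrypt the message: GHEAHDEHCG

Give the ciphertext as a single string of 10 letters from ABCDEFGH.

Char 1 ('G'): step: R->3, L=5; G->plug->B->R->A->L->G->refl->C->L'->C->R'->F->plug->F
Char 2 ('H'): step: R->4, L=5; H->plug->A->R->H->L->B->refl->A->L'->E->R'->B->plug->G
Char 3 ('E'): step: R->5, L=5; E->plug->E->R->C->L->C->refl->G->L'->A->R'->D->plug->D
Char 4 ('A'): step: R->6, L=5; A->plug->H->R->C->L->C->refl->G->L'->A->R'->A->plug->H
Char 5 ('H'): step: R->7, L=5; H->plug->A->R->C->L->C->refl->G->L'->A->R'->C->plug->C
Char 6 ('D'): step: R->0, L->6 (L advanced); D->plug->D->R->C->L->G->refl->C->L'->F->R'->A->plug->H
Char 7 ('E'): step: R->1, L=6; E->plug->E->R->H->L->F->refl->E->L'->E->R'->H->plug->A
Char 8 ('H'): step: R->2, L=6; H->plug->A->R->C->L->G->refl->C->L'->F->R'->H->plug->A
Char 9 ('C'): step: R->3, L=6; C->plug->C->R->F->L->C->refl->G->L'->C->R'->F->plug->F
Char 10 ('G'): step: R->4, L=6; G->plug->B->R->E->L->E->refl->F->L'->H->R'->A->plug->H

Answer: FGDHCHAAFH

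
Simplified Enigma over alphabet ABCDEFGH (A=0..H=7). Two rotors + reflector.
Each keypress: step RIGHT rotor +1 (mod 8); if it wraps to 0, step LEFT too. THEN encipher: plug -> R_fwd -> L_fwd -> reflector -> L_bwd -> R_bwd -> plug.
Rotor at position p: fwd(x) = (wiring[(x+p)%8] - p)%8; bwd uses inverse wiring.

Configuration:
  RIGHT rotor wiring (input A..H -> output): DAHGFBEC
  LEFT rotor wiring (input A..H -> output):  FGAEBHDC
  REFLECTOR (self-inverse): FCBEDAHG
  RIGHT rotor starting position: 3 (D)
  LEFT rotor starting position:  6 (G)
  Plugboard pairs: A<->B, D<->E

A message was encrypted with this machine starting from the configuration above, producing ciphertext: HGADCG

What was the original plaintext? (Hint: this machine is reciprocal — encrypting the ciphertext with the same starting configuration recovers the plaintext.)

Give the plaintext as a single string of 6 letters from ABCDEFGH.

Char 1 ('H'): step: R->4, L=6; H->plug->H->R->C->L->H->refl->G->L'->F->R'->B->plug->A
Char 2 ('G'): step: R->5, L=6; G->plug->G->R->B->L->E->refl->D->L'->G->R'->D->plug->E
Char 3 ('A'): step: R->6, L=6; A->plug->B->R->E->L->C->refl->B->L'->H->R'->G->plug->G
Char 4 ('D'): step: R->7, L=6; D->plug->E->R->H->L->B->refl->C->L'->E->R'->B->plug->A
Char 5 ('C'): step: R->0, L->7 (L advanced); C->plug->C->R->H->L->E->refl->D->L'->A->R'->B->plug->A
Char 6 ('G'): step: R->1, L=7; G->plug->G->R->B->L->G->refl->H->L'->C->R'->H->plug->H

Answer: AEGAAH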